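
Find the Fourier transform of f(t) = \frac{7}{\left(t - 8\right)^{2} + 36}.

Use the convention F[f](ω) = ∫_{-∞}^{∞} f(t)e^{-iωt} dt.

F(ω) = \frac{7 \pi e^{- 8 i \omega - 6 \left|{\omega}\right|}}{6}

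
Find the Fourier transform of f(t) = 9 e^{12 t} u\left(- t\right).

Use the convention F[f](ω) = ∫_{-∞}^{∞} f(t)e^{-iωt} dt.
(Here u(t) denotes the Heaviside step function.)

F(ω) = - \frac{9}{i \omega - 12}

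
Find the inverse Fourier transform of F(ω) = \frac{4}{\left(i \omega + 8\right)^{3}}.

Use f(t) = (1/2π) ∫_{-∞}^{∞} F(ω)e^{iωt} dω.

f(t) = 2 t^{2} e^{- 8 t} u\left(t\right)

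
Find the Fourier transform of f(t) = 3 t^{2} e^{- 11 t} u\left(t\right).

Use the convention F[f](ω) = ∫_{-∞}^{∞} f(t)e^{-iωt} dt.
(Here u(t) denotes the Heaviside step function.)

F(ω) = \frac{6}{\left(i \omega + 11\right)^{3}}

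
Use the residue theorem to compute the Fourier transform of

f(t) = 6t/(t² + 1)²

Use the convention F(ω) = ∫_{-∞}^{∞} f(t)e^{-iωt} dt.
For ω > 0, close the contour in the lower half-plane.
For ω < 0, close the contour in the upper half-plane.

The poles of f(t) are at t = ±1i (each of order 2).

Let g(z) = f(z)e^{-iωz}; for large |z| the factor e^{-iωz} decays in the lower half-plane when ω > 0 and in the upper half-plane when ω < 0.

Case ω > 0 (lower half-plane, clockwise contour ⇒ F(ω) = -2πi·ΣRes):
  Res_{z = - i} g(z) = \frac{3 \omega e^{- \omega}}{2} (pole of order 2)
  F(ω) = -2πi·ΣRes = - 3 i \pi \omega e^{- \omega}

Case ω < 0 (upper half-plane, counterclockwise contour ⇒ F(ω) = +2πi·ΣRes):
  Res_{z = i} g(z) = - \frac{3 \omega e^{\omega}}{2} (pole of order 2)
  F(ω) = 2πi·ΣRes = - 3 i \pi \omega e^{\omega}

Both cases combine into a single formula in |ω|:

F(ω) = - 3 i \pi \omega e^{- \left|{\omega}\right|}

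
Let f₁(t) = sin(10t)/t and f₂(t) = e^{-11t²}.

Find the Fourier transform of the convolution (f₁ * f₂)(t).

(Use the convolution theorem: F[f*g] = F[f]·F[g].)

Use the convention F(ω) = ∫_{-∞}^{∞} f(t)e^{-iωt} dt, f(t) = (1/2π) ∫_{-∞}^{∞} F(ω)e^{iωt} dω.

F[f₁*f₂](ω) = \begin{cases} \frac{\sqrt{11} \pi^{\frac{3}{2}} e^{- \frac{\omega^{2}}{44}}}{11} & \text{for}\: \omega > -10 \wedge \omega < 10 \\0 & \text{otherwise} \end{cases}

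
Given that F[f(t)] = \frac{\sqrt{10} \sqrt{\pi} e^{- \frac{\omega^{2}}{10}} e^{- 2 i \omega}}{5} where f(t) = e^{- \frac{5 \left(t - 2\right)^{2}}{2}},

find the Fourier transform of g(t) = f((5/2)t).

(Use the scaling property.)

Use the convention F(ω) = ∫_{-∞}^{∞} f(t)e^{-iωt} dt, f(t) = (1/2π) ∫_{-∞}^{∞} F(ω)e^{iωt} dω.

F[g](ω) = \frac{2 \sqrt{10} \sqrt{\pi} e^{- \frac{2 \omega \left(\omega + 50 i\right)}{125}}}{25}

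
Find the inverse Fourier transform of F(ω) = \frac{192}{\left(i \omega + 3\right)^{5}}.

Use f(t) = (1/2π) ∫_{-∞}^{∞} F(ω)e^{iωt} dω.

f(t) = 8 t^{4} e^{- 3 t} u\left(t\right)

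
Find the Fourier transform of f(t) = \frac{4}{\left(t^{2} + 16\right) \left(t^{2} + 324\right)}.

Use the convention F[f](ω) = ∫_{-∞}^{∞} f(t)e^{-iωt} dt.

F(ω) = \frac{\pi \left(9 e^{14 \left|{\omega}\right|} - 2\right) e^{- 18 \left|{\omega}\right|}}{2772}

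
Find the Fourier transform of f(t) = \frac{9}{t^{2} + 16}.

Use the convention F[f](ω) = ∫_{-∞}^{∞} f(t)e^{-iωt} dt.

F(ω) = \frac{9 \pi e^{- 4 \left|{\omega}\right|}}{4}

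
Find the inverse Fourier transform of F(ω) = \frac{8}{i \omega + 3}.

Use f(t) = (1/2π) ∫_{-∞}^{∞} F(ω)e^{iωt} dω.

f(t) = 8 e^{- 3 t} u\left(t\right)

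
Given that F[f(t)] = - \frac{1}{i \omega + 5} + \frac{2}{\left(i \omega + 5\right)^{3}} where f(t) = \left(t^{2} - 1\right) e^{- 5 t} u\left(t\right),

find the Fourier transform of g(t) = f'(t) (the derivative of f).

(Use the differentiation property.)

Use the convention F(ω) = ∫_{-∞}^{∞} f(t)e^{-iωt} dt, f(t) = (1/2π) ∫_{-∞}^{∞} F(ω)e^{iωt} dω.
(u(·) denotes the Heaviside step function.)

F[g](ω) = \frac{i \omega \left(2 i \omega - \left(i \omega + 5\right)^{3} + 10\right)}{\left(i \omega + 5\right)^{4}}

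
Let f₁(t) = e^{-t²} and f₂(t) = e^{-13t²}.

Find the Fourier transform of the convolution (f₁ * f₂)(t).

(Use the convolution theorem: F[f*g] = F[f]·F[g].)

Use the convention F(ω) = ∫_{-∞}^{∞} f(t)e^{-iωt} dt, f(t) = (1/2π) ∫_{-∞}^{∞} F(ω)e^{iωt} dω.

F[f₁*f₂](ω) = \frac{\sqrt{13} \pi e^{- \frac{7 \omega^{2}}{26}}}{13}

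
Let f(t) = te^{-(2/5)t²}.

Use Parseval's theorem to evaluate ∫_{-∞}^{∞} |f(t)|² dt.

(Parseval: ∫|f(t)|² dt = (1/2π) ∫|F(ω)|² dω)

∫|f(t)|² dt = \frac{5 \sqrt{5} \sqrt{\pi}}{16}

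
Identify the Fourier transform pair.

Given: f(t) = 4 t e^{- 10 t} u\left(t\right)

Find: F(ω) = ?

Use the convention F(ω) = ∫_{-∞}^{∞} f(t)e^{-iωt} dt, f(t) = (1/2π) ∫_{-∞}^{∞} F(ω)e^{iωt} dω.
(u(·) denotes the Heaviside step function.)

F(ω) = \frac{4}{\left(i \omega + 10\right)^{2}}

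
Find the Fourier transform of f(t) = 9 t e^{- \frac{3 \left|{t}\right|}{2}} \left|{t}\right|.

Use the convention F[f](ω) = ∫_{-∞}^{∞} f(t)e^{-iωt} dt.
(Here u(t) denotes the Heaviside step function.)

F(ω) = \frac{576 i \omega \left(4 \omega^{2} - 27\right)}{\left(4 \omega^{2} + 9\right)^{3}}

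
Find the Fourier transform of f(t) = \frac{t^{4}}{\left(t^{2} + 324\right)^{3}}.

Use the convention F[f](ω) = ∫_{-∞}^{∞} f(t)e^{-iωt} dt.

F(ω) = \frac{\pi \left(108 \omega^{2} - 30 \left|{\omega}\right| + 1\right) e^{- 18 \left|{\omega}\right|}}{48}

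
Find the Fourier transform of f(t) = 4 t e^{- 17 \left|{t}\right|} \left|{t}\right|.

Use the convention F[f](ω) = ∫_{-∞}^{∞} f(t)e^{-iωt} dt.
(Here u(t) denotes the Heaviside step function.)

F(ω) = \frac{16 i \omega \left(\omega^{2} - 867\right)}{\left(\omega^{2} + 289\right)^{3}}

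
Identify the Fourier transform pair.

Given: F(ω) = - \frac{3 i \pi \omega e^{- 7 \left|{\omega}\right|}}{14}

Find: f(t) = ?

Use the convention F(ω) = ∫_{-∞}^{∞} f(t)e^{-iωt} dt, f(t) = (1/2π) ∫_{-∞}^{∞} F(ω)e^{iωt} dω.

f(t) = \frac{3 t}{\left(t^{2} + 49\right)^{2}}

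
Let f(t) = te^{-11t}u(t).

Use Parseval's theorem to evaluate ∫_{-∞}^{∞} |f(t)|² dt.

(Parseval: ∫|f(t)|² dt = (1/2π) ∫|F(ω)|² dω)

∫|f(t)|² dt = \frac{1}{5324}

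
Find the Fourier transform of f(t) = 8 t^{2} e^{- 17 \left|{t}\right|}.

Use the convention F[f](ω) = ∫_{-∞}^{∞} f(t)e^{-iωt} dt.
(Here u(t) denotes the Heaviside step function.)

F(ω) = \frac{544 \left(289 - 3 \omega^{2}\right)}{\left(\omega^{2} + 289\right)^{3}}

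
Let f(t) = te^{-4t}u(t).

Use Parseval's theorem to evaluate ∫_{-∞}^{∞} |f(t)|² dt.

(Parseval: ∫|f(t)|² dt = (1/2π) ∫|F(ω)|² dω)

∫|f(t)|² dt = \frac{1}{256}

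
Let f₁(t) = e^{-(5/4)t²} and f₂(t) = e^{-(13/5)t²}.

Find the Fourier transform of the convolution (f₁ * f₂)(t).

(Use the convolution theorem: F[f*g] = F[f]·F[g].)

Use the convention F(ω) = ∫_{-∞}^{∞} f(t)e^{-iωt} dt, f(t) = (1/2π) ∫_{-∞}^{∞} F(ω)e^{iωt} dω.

F[f₁*f₂](ω) = \frac{2 \sqrt{13} \pi e^{- \frac{77 \omega^{2}}{260}}}{13}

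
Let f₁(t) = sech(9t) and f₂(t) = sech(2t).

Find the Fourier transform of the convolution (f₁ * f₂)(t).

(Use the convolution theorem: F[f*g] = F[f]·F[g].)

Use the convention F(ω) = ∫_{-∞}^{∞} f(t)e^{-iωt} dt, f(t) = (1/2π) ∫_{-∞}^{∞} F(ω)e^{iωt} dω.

F[f₁*f₂](ω) = \frac{\pi^{2}}{18 \cosh{\left(\frac{\pi \omega}{18} \right)} \cosh{\left(\frac{\pi \omega}{4} \right)}}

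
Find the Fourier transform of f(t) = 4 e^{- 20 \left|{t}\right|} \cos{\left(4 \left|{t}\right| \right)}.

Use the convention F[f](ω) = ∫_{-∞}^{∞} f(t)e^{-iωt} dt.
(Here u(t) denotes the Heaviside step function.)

F(ω) = \frac{160 \left(\omega^{2} + 416\right)}{\omega^{4} + 768 \omega^{2} + 173056}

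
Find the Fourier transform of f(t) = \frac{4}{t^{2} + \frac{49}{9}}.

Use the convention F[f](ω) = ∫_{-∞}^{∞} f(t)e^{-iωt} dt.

F(ω) = \frac{12 \pi e^{- \frac{7 \left|{\omega}\right|}{3}}}{7}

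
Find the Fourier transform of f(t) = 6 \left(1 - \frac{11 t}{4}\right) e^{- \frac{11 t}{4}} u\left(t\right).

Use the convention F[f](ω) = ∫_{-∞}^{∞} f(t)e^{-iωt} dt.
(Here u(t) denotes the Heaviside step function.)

F(ω) = \frac{96 i \omega}{- 16 \omega^{2} + 88 i \omega + 121}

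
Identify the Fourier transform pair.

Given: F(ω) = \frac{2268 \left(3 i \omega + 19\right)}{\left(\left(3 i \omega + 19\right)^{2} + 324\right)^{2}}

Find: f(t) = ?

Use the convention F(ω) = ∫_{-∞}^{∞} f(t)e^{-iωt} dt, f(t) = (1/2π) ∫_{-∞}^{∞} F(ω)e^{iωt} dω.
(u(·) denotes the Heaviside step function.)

f(t) = 7 t e^{- \frac{19 t}{3}} \sin{\left(6 t \right)} u\left(t\right)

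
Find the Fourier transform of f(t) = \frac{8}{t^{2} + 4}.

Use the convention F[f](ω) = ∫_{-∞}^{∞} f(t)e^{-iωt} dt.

F(ω) = 4 \pi e^{- 2 \left|{\omega}\right|}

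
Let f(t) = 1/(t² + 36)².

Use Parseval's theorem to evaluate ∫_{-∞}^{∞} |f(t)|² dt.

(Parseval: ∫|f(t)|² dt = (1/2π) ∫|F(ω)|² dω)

∫|f(t)|² dt = \frac{5 \pi}{4478976}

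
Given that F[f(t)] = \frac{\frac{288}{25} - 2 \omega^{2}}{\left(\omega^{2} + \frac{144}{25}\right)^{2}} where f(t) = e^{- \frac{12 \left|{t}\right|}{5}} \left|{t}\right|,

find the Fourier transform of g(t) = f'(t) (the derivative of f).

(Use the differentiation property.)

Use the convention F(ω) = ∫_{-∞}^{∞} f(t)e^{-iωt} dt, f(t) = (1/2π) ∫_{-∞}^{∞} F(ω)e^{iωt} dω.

F[g](ω) = - \frac{50 i \omega \left(25 \omega^{2} - 144\right)}{\left(25 \omega^{2} + 144\right)^{2}}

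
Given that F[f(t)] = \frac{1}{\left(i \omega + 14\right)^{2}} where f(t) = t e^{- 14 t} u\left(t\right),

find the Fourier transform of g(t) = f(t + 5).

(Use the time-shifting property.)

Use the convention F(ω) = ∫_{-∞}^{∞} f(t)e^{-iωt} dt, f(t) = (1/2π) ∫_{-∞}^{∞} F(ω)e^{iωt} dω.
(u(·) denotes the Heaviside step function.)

F[g](ω) = \frac{e^{5 i \omega}}{\left(i \omega + 14\right)^{2}}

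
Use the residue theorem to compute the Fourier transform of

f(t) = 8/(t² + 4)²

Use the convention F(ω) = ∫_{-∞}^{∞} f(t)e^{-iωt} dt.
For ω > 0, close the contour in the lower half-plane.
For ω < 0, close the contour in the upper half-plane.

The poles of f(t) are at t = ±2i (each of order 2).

Let g(z) = f(z)e^{-iωz}; for large |z| the factor e^{-iωz} decays in the lower half-plane when ω > 0 and in the upper half-plane when ω < 0.

Case ω > 0 (lower half-plane, clockwise contour ⇒ F(ω) = -2πi·ΣRes):
  Res_{z = - 2 i} g(z) = \frac{i \left(2 \omega + 1\right) e^{- 2 \omega}}{4} (pole of order 2)
  F(ω) = -2πi·ΣRes = \frac{\pi \left(2 \omega + 1\right) e^{- 2 \omega}}{2}

Case ω < 0 (upper half-plane, counterclockwise contour ⇒ F(ω) = +2πi·ΣRes):
  Res_{z = 2 i} g(z) = \frac{i \left(2 \omega - 1\right) e^{2 \omega}}{4} (pole of order 2)
  F(ω) = 2πi·ΣRes = \frac{\pi \left(1 - 2 \omega\right) e^{2 \omega}}{2}

Both cases combine into a single formula in |ω|:

F(ω) = \frac{\pi \left(2 \left|{\omega}\right| + 1\right) e^{- 2 \left|{\omega}\right|}}{2}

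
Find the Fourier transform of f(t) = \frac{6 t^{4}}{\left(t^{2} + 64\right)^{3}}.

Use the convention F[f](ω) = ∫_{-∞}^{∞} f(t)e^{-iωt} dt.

F(ω) = \frac{3 \pi \left(64 \omega^{2} - 40 \left|{\omega}\right| + 3\right) e^{- 8 \left|{\omega}\right|}}{32}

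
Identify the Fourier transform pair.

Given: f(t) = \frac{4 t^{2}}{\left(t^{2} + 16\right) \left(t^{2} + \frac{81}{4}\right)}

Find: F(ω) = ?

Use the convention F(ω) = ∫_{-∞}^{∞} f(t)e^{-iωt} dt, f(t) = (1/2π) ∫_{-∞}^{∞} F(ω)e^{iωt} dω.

F(ω) = - \frac{64 \pi e^{- 4 \left|{\omega}\right|}}{17} + \frac{72 \pi e^{- \frac{9 \left|{\omega}\right|}{2}}}{17}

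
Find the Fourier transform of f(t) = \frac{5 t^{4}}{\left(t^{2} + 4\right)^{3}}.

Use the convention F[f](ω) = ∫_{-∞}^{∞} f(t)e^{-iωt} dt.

F(ω) = \frac{5 \pi \left(4 \omega^{2} - 10 \left|{\omega}\right| + 3\right) e^{- 2 \left|{\omega}\right|}}{16}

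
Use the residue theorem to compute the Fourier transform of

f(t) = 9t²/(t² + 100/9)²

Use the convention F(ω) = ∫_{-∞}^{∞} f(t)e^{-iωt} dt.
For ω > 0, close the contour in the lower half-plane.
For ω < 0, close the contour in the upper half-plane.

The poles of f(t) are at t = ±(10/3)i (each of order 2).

Let g(z) = f(z)e^{-iωz}; for large |z| the factor e^{-iωz} decays in the lower half-plane when ω > 0 and in the upper half-plane when ω < 0.

Case ω > 0 (lower half-plane, clockwise contour ⇒ F(ω) = -2πi·ΣRes):
  Res_{z = - \frac{10 i}{3}} g(z) = \frac{9 i \left(3 - 10 \omega\right) e^{- \frac{10 \omega}{3}}}{40} (pole of order 2)
  F(ω) = -2πi·ΣRes = \frac{9 \pi \left(3 - 10 \omega\right) e^{- \frac{10 \omega}{3}}}{20}

Case ω < 0 (upper half-plane, counterclockwise contour ⇒ F(ω) = +2πi·ΣRes):
  Res_{z = \frac{10 i}{3}} g(z) = \frac{9 i \left(- 10 \omega - 3\right) e^{\frac{10 \omega}{3}}}{40} (pole of order 2)
  F(ω) = 2πi·ΣRes = \frac{9 \pi \left(10 \omega + 3\right) e^{\frac{10 \omega}{3}}}{20}

Both cases combine into a single formula in |ω|:

F(ω) = \frac{9 \pi \left(3 - 10 \left|{\omega}\right|\right) e^{- \frac{10 \left|{\omega}\right|}{3}}}{20}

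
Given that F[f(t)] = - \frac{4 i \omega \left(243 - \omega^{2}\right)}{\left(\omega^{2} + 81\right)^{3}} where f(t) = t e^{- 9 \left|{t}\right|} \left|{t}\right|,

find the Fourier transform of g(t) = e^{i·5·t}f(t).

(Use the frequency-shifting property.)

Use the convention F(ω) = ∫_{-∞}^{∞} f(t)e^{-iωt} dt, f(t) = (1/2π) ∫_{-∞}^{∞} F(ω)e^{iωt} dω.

F[g](ω) = \frac{4 i \left(\omega - 5\right) \left(\left(\omega - 5\right)^{2} - 243\right)}{\left(\left(\omega - 5\right)^{2} + 81\right)^{3}}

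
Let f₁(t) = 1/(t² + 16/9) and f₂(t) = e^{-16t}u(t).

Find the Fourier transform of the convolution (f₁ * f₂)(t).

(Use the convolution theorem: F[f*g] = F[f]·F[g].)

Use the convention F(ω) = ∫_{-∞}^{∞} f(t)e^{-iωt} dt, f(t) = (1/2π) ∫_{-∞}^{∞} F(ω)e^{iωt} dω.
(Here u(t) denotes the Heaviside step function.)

F[f₁*f₂](ω) = \frac{3 \pi e^{- \frac{4 \left|{\omega}\right|}{3}}}{4 \left(i \omega + 16\right)}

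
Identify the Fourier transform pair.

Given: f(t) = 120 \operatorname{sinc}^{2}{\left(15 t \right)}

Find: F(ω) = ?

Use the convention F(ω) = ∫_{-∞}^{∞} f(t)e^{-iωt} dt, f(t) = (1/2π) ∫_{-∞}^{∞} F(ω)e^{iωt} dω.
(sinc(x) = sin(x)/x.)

F(ω) = \begin{cases} \frac{4 \pi \left(30 - \left|{\omega}\right|\right)}{15} & \text{for}\: \omega > -30 \wedge \omega < 30 \\0 & \text{otherwise} \end{cases}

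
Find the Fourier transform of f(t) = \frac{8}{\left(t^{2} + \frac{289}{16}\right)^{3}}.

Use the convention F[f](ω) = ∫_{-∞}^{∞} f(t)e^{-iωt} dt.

F(ω) = \frac{64 \pi \left(289 \omega^{2} + 204 \left|{\omega}\right| + 48\right) e^{- \frac{17 \left|{\omega}\right|}{4}}}{1419857}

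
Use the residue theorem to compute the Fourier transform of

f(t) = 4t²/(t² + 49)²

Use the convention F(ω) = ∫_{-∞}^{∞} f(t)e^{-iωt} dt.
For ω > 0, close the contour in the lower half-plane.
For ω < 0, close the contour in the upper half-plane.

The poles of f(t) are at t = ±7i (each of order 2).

Let g(z) = f(z)e^{-iωz}; for large |z| the factor e^{-iωz} decays in the lower half-plane when ω > 0 and in the upper half-plane when ω < 0.

Case ω > 0 (lower half-plane, clockwise contour ⇒ F(ω) = -2πi·ΣRes):
  Res_{z = - 7 i} g(z) = i \left(\frac{1}{7} - \omega\right) e^{- 7 \omega} (pole of order 2)
  F(ω) = -2πi·ΣRes = \frac{2 \pi \left(1 - 7 \omega\right) e^{- 7 \omega}}{7}

Case ω < 0 (upper half-plane, counterclockwise contour ⇒ F(ω) = +2πi·ΣRes):
  Res_{z = 7 i} g(z) = i \left(- \omega - \frac{1}{7}\right) e^{7 \omega} (pole of order 2)
  F(ω) = 2πi·ΣRes = \frac{2 \pi \left(7 \omega + 1\right) e^{7 \omega}}{7}

Both cases combine into a single formula in |ω|:

F(ω) = \frac{2 \pi \left(1 - 7 \left|{\omega}\right|\right) e^{- 7 \left|{\omega}\right|}}{7}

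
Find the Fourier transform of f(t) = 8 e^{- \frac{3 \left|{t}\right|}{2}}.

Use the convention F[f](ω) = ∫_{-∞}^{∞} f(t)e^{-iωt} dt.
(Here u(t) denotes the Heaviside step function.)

F(ω) = \frac{96}{4 \omega^{2} + 9}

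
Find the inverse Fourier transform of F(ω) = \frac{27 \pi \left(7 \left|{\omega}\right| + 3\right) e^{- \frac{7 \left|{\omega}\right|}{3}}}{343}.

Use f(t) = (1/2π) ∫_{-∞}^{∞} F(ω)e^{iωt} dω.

f(t) = \frac{6}{\left(t^{2} + \frac{49}{9}\right)^{2}}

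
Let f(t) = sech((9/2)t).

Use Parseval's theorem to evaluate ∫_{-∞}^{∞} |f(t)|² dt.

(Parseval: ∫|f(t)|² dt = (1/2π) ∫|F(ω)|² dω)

∫|f(t)|² dt = \frac{4}{9}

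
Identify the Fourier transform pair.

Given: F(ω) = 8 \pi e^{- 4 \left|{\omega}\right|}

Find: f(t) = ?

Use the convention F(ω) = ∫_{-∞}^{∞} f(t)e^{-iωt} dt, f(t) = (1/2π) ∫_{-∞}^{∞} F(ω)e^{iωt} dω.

f(t) = \frac{32}{t^{2} + 16}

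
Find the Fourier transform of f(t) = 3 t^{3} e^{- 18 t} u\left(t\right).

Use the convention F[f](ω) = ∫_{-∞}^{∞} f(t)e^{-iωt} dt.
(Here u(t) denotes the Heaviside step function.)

F(ω) = \frac{18}{\left(i \omega + 18\right)^{4}}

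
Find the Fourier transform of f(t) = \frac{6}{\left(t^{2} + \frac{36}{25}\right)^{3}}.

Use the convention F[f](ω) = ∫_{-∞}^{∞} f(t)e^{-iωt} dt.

F(ω) = \frac{125 \pi \left(12 \omega^{2} + 30 \left|{\omega}\right| + 25\right) e^{- \frac{6 \left|{\omega}\right|}{5}}}{3456}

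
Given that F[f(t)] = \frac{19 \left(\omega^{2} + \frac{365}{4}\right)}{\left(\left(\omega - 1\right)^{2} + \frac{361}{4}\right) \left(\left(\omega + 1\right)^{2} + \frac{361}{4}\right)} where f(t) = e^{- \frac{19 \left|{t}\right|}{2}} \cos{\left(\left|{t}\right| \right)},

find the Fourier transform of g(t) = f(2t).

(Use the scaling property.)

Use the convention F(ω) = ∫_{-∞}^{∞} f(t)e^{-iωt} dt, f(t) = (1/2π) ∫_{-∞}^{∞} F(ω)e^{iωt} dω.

F[g](ω) = \frac{38 \left(\omega^{2} + 365\right)}{\omega^{4} + 714 \omega^{2} + 133225}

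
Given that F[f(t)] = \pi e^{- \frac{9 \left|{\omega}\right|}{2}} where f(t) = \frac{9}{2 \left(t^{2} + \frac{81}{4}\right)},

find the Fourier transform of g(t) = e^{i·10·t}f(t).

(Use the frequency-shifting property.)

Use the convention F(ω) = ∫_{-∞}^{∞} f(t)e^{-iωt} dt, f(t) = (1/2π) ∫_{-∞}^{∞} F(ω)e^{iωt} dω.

F[g](ω) = \pi e^{- \frac{9 \left|{\omega - 10}\right|}{2}}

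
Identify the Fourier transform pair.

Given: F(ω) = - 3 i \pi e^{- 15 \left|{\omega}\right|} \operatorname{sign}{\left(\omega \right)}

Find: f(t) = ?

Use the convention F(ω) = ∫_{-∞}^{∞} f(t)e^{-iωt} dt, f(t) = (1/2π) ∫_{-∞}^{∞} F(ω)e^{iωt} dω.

f(t) = \frac{3 t}{t^{2} + 225}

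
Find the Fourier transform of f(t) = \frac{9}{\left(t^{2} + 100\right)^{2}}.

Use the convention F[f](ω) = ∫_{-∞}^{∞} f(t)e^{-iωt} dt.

F(ω) = \frac{9 \pi \left(10 \left|{\omega}\right| + 1\right) e^{- 10 \left|{\omega}\right|}}{2000}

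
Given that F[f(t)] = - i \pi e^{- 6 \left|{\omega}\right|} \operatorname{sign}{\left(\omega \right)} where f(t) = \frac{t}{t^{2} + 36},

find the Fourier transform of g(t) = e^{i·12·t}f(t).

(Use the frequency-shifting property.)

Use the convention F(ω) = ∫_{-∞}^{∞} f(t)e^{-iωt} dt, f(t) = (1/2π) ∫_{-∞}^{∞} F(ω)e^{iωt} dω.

F[g](ω) = - i \pi e^{- 6 \left|{\omega - 12}\right|} \operatorname{sign}{\left(\omega - 12 \right)}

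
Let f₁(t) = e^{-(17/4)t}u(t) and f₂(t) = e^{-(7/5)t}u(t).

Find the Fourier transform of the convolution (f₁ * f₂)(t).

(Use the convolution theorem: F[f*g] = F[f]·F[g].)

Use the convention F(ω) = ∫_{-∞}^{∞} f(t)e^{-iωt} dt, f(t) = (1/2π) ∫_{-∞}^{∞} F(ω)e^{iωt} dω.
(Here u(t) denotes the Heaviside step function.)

F[f₁*f₂](ω) = \frac{20}{- 20 \omega^{2} + 113 i \omega + 119}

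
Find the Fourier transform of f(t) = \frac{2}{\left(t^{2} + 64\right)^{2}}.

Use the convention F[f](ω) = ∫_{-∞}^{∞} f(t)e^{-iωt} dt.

F(ω) = \frac{\pi \left(8 \left|{\omega}\right| + 1\right) e^{- 8 \left|{\omega}\right|}}{512}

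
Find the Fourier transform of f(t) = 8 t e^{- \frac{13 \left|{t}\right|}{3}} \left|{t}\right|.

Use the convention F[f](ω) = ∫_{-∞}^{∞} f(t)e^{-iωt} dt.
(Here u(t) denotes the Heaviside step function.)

F(ω) = \frac{7776 i \omega \left(3 \omega^{2} - 169\right)}{\left(9 \omega^{2} + 169\right)^{3}}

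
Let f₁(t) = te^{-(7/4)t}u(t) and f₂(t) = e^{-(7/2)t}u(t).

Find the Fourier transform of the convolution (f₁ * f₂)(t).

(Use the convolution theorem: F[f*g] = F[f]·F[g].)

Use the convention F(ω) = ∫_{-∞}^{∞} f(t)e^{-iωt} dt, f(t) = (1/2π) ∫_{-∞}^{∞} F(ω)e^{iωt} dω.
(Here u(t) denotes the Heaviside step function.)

F[f₁*f₂](ω) = \frac{32}{\left(2 i \omega + 7\right) \left(4 i \omega + 7\right)^{2}}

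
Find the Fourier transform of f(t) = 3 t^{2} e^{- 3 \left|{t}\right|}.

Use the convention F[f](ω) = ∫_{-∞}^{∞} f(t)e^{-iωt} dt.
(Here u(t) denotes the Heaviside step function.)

F(ω) = \frac{108 \left(3 - \omega^{2}\right)}{\left(\omega^{2} + 9\right)^{3}}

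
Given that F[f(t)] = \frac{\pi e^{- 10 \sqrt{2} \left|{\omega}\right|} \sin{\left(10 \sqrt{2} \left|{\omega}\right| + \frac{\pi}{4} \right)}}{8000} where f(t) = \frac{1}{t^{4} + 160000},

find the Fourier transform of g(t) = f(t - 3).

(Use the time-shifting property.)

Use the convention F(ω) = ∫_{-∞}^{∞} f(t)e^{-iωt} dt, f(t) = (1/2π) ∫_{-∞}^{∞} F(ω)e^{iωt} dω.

F[g](ω) = \frac{\pi e^{- 3 i \omega - 10 \sqrt{2} \left|{\omega}\right|} \sin{\left(10 \sqrt{2} \left|{\omega}\right| + \frac{\pi}{4} \right)}}{8000}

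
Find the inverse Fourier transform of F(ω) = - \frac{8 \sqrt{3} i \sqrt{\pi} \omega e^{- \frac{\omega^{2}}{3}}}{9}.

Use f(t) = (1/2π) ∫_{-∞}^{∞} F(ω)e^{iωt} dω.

f(t) = 2 t e^{- \frac{3 t^{2}}{4}}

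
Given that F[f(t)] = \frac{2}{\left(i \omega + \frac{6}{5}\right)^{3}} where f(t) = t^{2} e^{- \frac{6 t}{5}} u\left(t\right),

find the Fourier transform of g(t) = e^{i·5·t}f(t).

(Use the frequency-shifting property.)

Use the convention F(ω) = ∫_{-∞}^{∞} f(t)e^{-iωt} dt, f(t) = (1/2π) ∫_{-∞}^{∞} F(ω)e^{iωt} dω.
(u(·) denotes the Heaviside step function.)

F[g](ω) = \frac{250}{\left(5 i \left(\omega - 5\right) + 6\right)^{3}}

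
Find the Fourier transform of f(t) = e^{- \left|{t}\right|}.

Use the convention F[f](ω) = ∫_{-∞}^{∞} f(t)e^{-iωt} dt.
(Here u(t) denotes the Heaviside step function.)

F(ω) = \frac{2}{\omega^{2} + 1}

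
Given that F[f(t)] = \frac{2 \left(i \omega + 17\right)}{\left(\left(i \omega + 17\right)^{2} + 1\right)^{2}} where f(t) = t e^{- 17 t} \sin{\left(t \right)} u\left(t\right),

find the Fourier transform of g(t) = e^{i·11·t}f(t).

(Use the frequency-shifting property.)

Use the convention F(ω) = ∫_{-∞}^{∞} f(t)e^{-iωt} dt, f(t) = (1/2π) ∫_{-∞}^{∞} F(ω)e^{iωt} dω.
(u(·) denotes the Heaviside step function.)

F[g](ω) = \frac{2 \left(i \left(\omega - 11\right) + 17\right)}{\left(\left(i \left(\omega - 11\right) + 17\right)^{2} + 1\right)^{2}}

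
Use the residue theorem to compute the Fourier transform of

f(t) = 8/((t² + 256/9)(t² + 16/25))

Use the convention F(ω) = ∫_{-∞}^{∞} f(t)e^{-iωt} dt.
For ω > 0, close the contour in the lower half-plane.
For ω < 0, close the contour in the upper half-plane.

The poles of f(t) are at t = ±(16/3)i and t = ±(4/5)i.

Let g(z) = f(z)e^{-iωz}; for large |z| the factor e^{-iωz} decays in the lower half-plane when ω > 0 and in the upper half-plane when ω < 0.

Case ω > 0 (lower half-plane, clockwise contour ⇒ F(ω) = -2πi·ΣRes):
  Res_{z = - \frac{16 i}{3}} g(z) = - \frac{675 i e^{- \frac{16 \omega}{3}}}{25024}
  Res_{z = - \frac{4 i}{5}} g(z) = \frac{1125 i e^{- \frac{4 \omega}{5}}}{6256}
  F(ω) = -2πi·ΣRes = - \frac{675 \pi e^{- \frac{16 \omega}{3}}}{12512} + \frac{1125 \pi e^{- \frac{4 \omega}{5}}}{3128}

Case ω < 0 (upper half-plane, counterclockwise contour ⇒ F(ω) = +2πi·ΣRes):
  Res_{z = \frac{16 i}{3}} g(z) = \frac{675 i e^{\frac{16 \omega}{3}}}{25024}
  Res_{z = \frac{4 i}{5}} g(z) = - \frac{1125 i e^{\frac{4 \omega}{5}}}{6256}
  F(ω) = 2πi·ΣRes = \frac{225 \pi \left(20 e^{\frac{4 \omega}{5}} - 3 e^{\frac{16 \omega}{3}}\right)}{12512}

Both cases combine into a single formula in |ω|:

F(ω) = - \frac{675 \pi e^{- \frac{16 \left|{\omega}\right|}{3}}}{12512} + \frac{1125 \pi e^{- \frac{4 \left|{\omega}\right|}{5}}}{3128}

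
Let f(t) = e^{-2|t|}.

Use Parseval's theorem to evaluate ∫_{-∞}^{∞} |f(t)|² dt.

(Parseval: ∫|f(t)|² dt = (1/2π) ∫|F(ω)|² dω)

∫|f(t)|² dt = \frac{1}{2}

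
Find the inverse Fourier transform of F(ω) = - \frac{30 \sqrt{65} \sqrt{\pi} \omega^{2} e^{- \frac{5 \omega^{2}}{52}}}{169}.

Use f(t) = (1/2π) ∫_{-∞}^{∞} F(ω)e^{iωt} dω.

f(t) = 6 \left(\frac{52 t^{2}}{5} - 2\right) e^{- \frac{13 t^{2}}{5}}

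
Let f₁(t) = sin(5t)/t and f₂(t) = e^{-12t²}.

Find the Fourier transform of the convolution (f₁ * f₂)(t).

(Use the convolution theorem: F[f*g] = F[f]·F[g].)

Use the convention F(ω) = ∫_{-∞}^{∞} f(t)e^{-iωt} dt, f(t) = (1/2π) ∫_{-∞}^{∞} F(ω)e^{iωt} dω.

F[f₁*f₂](ω) = \begin{cases} \frac{\sqrt{3} \pi^{\frac{3}{2}} e^{- \frac{\omega^{2}}{48}}}{6} & \text{for}\: \omega > -5 \wedge \omega < 5 \\0 & \text{otherwise} \end{cases}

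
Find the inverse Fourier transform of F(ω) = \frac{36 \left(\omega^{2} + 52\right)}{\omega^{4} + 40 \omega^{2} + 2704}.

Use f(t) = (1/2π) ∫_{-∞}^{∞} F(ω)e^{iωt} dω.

f(t) = 3 e^{- 6 \left|{t}\right|} \cos{\left(4 \left|{t}\right| \right)}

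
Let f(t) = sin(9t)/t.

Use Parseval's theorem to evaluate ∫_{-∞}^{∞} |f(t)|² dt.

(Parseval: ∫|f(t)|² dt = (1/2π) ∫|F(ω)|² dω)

∫|f(t)|² dt = 9 \pi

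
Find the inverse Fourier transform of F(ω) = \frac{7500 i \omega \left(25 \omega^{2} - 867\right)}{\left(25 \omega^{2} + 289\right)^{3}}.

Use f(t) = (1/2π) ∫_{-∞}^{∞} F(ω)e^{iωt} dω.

f(t) = 3 t e^{- \frac{17 \left|{t}\right|}{5}} \left|{t}\right|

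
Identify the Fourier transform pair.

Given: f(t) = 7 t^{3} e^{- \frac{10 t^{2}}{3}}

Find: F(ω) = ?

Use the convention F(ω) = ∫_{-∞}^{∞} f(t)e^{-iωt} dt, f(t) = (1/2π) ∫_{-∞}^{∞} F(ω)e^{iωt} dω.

F(ω) = \frac{189 \sqrt{30} i \sqrt{\pi} \omega \left(\omega^{2} - 20\right) e^{- \frac{3 \omega^{2}}{40}}}{80000}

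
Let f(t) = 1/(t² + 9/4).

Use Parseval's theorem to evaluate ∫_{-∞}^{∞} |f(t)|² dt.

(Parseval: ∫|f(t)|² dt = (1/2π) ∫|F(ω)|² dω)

∫|f(t)|² dt = \frac{4 \pi}{27}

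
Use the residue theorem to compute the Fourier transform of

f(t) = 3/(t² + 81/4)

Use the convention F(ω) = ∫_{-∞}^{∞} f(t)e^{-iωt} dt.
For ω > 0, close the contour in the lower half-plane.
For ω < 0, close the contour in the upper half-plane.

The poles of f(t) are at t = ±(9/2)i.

Let g(z) = f(z)e^{-iωz}; for large |z| the factor e^{-iωz} decays in the lower half-plane when ω > 0 and in the upper half-plane when ω < 0.

Case ω > 0 (lower half-plane, clockwise contour ⇒ F(ω) = -2πi·ΣRes):
  Res_{z = - \frac{9 i}{2}} g(z) = \frac{i e^{- \frac{9 \omega}{2}}}{3}
  F(ω) = -2πi·ΣRes = \frac{2 \pi e^{- \frac{9 \omega}{2}}}{3}

Case ω < 0 (upper half-plane, counterclockwise contour ⇒ F(ω) = +2πi·ΣRes):
  Res_{z = \frac{9 i}{2}} g(z) = - \frac{i e^{\frac{9 \omega}{2}}}{3}
  F(ω) = 2πi·ΣRes = \frac{2 \pi e^{\frac{9 \omega}{2}}}{3}

Both cases combine into a single formula in |ω|:

F(ω) = \frac{2 \pi e^{- \frac{9 \left|{\omega}\right|}{2}}}{3}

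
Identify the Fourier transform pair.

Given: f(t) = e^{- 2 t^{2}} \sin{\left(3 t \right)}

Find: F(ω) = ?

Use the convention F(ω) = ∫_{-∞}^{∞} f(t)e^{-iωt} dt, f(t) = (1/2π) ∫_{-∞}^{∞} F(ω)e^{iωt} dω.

F(ω) = \frac{\sqrt{2} i \sqrt{\pi} \left(1 - e^{\frac{3 \omega}{2}}\right) e^{- \frac{\omega^{2}}{8} - \frac{3 \omega}{4} - \frac{9}{8}}}{4}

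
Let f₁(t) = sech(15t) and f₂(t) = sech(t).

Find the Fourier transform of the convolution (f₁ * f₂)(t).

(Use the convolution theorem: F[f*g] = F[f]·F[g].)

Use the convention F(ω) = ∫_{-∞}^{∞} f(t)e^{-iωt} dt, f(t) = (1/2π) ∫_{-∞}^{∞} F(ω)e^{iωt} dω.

F[f₁*f₂](ω) = \frac{\pi^{2}}{15 \cosh{\left(\frac{\pi \omega}{30} \right)} \cosh{\left(\frac{\pi \omega}{2} \right)}}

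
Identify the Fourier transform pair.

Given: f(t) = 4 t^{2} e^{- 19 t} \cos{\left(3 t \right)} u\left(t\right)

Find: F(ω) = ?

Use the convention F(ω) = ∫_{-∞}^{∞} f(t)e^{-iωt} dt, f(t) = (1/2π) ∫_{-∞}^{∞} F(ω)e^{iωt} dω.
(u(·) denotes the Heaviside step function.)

F(ω) = \frac{8 \left(- 27 i \omega + \left(i \omega + 19\right)^{3} - 513\right)}{\left(\left(i \omega + 19\right)^{2} + 9\right)^{3}}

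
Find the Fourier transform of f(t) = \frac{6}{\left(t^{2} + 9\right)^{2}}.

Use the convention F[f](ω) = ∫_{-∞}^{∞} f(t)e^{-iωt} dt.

F(ω) = \frac{\pi \left(3 \left|{\omega}\right| + 1\right) e^{- 3 \left|{\omega}\right|}}{9}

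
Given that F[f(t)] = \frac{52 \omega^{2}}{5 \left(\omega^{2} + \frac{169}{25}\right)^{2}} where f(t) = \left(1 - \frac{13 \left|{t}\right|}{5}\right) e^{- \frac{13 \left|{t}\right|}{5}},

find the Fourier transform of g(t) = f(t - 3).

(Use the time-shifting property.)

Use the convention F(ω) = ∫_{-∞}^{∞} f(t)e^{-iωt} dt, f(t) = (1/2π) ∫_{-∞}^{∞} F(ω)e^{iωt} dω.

F[g](ω) = \frac{6500 \omega^{2} e^{- 3 i \omega}}{\left(25 \omega^{2} + 169\right)^{2}}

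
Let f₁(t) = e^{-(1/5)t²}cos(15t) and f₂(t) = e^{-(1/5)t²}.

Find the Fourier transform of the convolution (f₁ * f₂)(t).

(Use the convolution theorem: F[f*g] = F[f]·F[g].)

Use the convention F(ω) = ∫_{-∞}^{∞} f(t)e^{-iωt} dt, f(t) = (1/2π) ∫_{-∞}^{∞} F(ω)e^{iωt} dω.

F[f₁*f₂](ω) = \frac{5 \pi \left(e^{75 \omega} + 1\right) e^{- \frac{5 \omega^{2}}{2} - \frac{75 \omega}{2} - \frac{1125}{4}}}{2}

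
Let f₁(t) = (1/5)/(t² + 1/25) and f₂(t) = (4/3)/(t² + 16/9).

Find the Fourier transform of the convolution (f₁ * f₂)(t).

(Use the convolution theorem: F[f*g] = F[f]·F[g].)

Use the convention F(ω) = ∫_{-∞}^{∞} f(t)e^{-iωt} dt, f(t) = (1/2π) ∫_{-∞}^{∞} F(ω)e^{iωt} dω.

F[f₁*f₂](ω) = \pi^{2} e^{- \frac{23 \left|{\omega}\right|}{15}}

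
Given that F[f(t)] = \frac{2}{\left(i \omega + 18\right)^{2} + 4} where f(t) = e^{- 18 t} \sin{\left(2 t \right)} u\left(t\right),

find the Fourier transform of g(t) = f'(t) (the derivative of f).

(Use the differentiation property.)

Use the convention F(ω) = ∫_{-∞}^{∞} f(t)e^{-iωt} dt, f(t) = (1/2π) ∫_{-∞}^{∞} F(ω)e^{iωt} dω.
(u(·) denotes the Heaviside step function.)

F[g](ω) = \frac{2 i \omega}{\left(i \omega + 18\right)^{2} + 4}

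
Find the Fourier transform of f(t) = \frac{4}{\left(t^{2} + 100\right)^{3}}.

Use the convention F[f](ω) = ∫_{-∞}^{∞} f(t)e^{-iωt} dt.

F(ω) = \frac{\pi \left(100 \omega^{2} + 30 \left|{\omega}\right| + 3\right) e^{- 10 \left|{\omega}\right|}}{200000}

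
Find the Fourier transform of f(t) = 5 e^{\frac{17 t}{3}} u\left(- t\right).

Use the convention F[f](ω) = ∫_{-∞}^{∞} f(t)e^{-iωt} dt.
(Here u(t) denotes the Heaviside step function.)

F(ω) = - \frac{15}{3 i \omega - 17}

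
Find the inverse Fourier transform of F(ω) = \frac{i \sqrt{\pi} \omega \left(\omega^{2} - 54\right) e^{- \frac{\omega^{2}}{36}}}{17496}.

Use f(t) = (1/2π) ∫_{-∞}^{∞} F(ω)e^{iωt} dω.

f(t) = t^{3} e^{- 9 t^{2}}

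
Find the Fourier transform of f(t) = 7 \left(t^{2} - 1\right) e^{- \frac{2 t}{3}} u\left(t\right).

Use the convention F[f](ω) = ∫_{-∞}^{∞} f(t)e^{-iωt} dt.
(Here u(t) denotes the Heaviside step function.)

F(ω) = \frac{21 \left(54 i \omega - \left(3 i \omega + 2\right)^{3} + 36\right)}{\left(3 i \omega + 2\right)^{4}}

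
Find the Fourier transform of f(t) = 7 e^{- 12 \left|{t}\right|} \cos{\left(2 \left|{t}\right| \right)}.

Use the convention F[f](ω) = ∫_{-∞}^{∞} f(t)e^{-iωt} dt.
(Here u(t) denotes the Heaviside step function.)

F(ω) = \frac{168 \left(\omega^{2} + 148\right)}{\omega^{4} + 280 \omega^{2} + 21904}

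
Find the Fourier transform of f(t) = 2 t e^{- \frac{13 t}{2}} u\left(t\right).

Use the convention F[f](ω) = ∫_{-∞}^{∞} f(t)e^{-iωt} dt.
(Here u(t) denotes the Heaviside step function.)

F(ω) = \frac{8}{\left(2 i \omega + 13\right)^{2}}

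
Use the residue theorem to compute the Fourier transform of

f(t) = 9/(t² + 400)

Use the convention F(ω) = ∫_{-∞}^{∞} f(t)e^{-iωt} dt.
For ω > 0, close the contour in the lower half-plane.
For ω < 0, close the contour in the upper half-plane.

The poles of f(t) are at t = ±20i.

Let g(z) = f(z)e^{-iωz}; for large |z| the factor e^{-iωz} decays in the lower half-plane when ω > 0 and in the upper half-plane when ω < 0.

Case ω > 0 (lower half-plane, clockwise contour ⇒ F(ω) = -2πi·ΣRes):
  Res_{z = - 20 i} g(z) = \frac{9 i e^{- 20 \omega}}{40}
  F(ω) = -2πi·ΣRes = \frac{9 \pi e^{- 20 \omega}}{20}

Case ω < 0 (upper half-plane, counterclockwise contour ⇒ F(ω) = +2πi·ΣRes):
  Res_{z = 20 i} g(z) = - \frac{9 i e^{20 \omega}}{40}
  F(ω) = 2πi·ΣRes = \frac{9 \pi e^{20 \omega}}{20}

Both cases combine into a single formula in |ω|:

F(ω) = \frac{9 \pi e^{- 20 \left|{\omega}\right|}}{20}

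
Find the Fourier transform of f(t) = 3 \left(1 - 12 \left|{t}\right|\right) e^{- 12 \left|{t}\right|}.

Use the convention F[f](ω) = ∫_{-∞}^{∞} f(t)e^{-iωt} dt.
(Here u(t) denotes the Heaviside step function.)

F(ω) = \frac{144 \omega^{2}}{\left(\omega^{2} + 144\right)^{2}}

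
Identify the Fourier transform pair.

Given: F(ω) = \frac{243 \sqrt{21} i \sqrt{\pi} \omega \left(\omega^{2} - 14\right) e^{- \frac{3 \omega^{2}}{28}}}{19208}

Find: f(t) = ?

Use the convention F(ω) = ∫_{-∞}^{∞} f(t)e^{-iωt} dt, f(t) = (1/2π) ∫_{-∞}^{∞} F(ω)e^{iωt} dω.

f(t) = 9 t^{3} e^{- \frac{7 t^{2}}{3}}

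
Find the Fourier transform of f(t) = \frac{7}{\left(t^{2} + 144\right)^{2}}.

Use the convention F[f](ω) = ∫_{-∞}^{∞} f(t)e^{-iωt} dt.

F(ω) = \frac{7 \pi \left(12 \left|{\omega}\right| + 1\right) e^{- 12 \left|{\omega}\right|}}{3456}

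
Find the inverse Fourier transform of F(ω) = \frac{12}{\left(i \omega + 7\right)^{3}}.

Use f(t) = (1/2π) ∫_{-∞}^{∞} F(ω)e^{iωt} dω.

f(t) = 6 t^{2} e^{- 7 t} u\left(t\right)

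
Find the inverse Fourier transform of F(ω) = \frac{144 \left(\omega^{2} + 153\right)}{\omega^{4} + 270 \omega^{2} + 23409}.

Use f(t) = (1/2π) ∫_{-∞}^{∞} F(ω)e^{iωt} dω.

f(t) = 6 e^{- 12 \left|{t}\right|} \cos{\left(3 \left|{t}\right| \right)}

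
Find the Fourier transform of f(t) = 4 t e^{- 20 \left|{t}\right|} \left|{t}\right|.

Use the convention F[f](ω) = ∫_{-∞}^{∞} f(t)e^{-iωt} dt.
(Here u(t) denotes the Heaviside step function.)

F(ω) = \frac{16 i \omega \left(\omega^{2} - 1200\right)}{\left(\omega^{2} + 400\right)^{3}}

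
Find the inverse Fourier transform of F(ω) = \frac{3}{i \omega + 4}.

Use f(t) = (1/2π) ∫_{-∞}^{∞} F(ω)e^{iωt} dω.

f(t) = 3 e^{- 4 t} u\left(t\right)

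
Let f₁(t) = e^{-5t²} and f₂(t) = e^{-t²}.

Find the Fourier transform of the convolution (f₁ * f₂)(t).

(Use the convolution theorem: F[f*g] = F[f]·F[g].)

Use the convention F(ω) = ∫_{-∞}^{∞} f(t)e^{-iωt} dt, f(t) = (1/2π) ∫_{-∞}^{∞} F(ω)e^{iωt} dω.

F[f₁*f₂](ω) = \frac{\sqrt{5} \pi e^{- \frac{3 \omega^{2}}{10}}}{5}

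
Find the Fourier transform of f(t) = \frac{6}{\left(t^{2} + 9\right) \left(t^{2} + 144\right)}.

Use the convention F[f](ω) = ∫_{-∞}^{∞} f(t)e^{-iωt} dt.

F(ω) = \frac{\pi \left(4 e^{9 \left|{\omega}\right|} - 1\right) e^{- 12 \left|{\omega}\right|}}{270}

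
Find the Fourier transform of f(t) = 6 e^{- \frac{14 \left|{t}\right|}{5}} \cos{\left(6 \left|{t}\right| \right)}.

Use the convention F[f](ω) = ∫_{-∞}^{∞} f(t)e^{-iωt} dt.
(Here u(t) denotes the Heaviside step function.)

F(ω) = \frac{840 \left(25 \omega^{2} + 1096\right)}{625 \omega^{4} - 35200 \omega^{2} + 1201216}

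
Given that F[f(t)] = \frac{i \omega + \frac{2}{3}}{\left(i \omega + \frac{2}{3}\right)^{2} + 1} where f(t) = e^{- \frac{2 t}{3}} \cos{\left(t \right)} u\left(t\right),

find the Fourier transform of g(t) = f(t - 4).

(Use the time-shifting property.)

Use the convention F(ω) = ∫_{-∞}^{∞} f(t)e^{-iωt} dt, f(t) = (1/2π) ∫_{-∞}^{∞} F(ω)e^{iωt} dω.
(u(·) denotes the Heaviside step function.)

F[g](ω) = \frac{3 \left(3 i \omega + 2\right) e^{- 4 i \omega}}{\left(3 i \omega + 2\right)^{2} + 9}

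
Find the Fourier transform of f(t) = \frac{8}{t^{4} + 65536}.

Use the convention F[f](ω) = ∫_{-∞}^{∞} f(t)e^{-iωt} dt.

F(ω) = \frac{\pi e^{- 8 \sqrt{2} \left|{\omega}\right|} \sin{\left(8 \sqrt{2} \left|{\omega}\right| + \frac{\pi}{4} \right)}}{512}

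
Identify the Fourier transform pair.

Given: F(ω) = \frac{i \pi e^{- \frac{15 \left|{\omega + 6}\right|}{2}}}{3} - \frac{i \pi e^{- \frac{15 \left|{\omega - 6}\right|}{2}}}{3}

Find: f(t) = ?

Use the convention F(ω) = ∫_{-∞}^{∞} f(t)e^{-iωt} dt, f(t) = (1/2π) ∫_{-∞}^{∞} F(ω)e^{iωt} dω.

f(t) = \frac{5 \sin{\left(6 t \right)}}{t^{2} + \frac{225}{4}}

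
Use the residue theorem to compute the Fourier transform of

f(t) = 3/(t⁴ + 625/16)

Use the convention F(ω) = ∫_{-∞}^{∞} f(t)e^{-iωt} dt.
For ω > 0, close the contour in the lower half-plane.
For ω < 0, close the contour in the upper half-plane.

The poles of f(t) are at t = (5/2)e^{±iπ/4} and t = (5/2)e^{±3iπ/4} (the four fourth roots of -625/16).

Let g(z) = f(z)e^{-iωz}; for large |z| the factor e^{-iωz} decays in the lower half-plane when ω > 0 and in the upper half-plane when ω < 0.

Case ω > 0 (lower half-plane, clockwise contour ⇒ F(ω) = -2πi·ΣRes):
  Res_{z = - \frac{5 \sqrt{2}}{4} - \frac{5 \sqrt{2} i}{4}} g(z) = \frac{3 \sqrt{2} \left(1 + i\right) e^{\frac{5 \sqrt{2} \omega \left(-1 + i\right)}{4}}}{125}
  Res_{z = \frac{5 \sqrt{2}}{4} - \frac{5 \sqrt{2} i}{4}} g(z) = \frac{3 \sqrt{2} \left(-1 + i\right) e^{- \frac{5 \sqrt{2} \omega \left(1 + i\right)}{4}}}{125}
  F(ω) = -2πi·ΣRes = \frac{6 \sqrt{2} \pi \left(\left(1 - i\right) e^{\frac{5 \sqrt{2} i \omega}{2}} + 1 + i\right) e^{- \frac{5 \sqrt{2} \omega \left(1 + i\right)}{4}}}{125} = \frac{24 \pi e^{- \frac{5 \sqrt{2} \omega}{4}} \sin{\left(\frac{5 \sqrt{2} \omega}{4} + \frac{\pi}{4} \right)}}{125}

Case ω < 0 (upper half-plane, counterclockwise contour ⇒ F(ω) = +2πi·ΣRes):
  Res_{z = \frac{5 \sqrt{2}}{4} + \frac{5 \sqrt{2} i}{4}} g(z) = - \frac{3 \sqrt{2} \left(1 + i\right) e^{\frac{5 \sqrt{2} \omega \left(1 - i\right)}{4}}}{125}
  Res_{z = - \frac{5 \sqrt{2}}{4} + \frac{5 \sqrt{2} i}{4}} g(z) = \frac{3 \sqrt{2} \left(1 - i\right) e^{\frac{5 \sqrt{2} \omega \left(1 + i\right)}{4}}}{125}
  F(ω) = 2πi·ΣRes = - \frac{6 \sqrt{2} i \pi \left(\left(1 + i\right) e^{\frac{5 \sqrt{2} \omega \left(1 - i\right)}{4}} - \left(1 - i\right) e^{\frac{5 \sqrt{2} \omega \left(1 + i\right)}{4}}\right)}{125} = \frac{24 \pi e^{\frac{5 \sqrt{2} \omega}{4}} \cos{\left(\frac{5 \sqrt{2} \omega}{4} + \frac{\pi}{4} \right)}}{125}

Both cases combine into a single formula in |ω|:

F(ω) = \frac{24 \pi e^{- \frac{5 \sqrt{2} \left|{\omega}\right|}{4}} \sin{\left(\frac{5 \sqrt{2} \left|{\omega}\right|}{4} + \frac{\pi}{4} \right)}}{125}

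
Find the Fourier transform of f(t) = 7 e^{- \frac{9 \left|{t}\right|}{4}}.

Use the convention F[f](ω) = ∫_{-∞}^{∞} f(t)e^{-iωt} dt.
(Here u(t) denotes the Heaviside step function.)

F(ω) = \frac{504}{16 \omega^{2} + 81}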